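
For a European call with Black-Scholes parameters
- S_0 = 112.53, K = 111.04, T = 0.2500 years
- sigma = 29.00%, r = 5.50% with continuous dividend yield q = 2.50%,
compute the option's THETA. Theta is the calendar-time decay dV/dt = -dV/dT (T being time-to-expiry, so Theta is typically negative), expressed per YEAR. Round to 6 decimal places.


Answer: Theta = -14.184781

Derivation:
d1 = 0.2161507311; d2 = 0.0711507311
phi(d1) = 0.3897307735; exp(-qT) = 0.9937694906; exp(-rT) = 0.9863440995
Theta = -S*exp(-qT)*phi(d1)*sigma/(2*sqrt(T)) - r*K*exp(-rT)*N(d2) + q*S*exp(-qT)*N(d1)
N(d1) = 0.5855648717; N(d2) = 0.5283611036; sqrt(T) = 0.5000000000
Term 1 = -112.5300 * 0.9937694906 * 0.3897307735 * 0.2900 / (2 * 0.5000000000) = -12.6391152994
Term 2 = -0.0550 * 111.0400 * 0.9863440995 * 0.5283611036 = -3.1827419775
Term 3 = 0.0250 * 112.5300 * 0.9937694906 * 0.5855648717 = 1.6370766056
Theta = -12.6391152994 + (-3.1827419775) + (1.6370766056) = -14.184781


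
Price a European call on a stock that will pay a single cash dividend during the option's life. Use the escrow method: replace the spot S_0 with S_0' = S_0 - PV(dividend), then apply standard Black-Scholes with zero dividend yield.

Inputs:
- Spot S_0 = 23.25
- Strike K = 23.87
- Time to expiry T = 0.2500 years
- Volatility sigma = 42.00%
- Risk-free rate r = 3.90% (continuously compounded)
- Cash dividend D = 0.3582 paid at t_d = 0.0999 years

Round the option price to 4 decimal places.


PV(D) = D * exp(-r * t_d) = 0.3582 * 0.99611148 = 0.35680713
S_0' = S_0 - PV(D) = 23.2500 - 0.35680713 = 22.89319287
d1 = (ln(S_0'/K) + (r + sigma^2/2)*T) / (sigma*sqrt(T)) = -0.04753728
d2 = d1 - sigma*sqrt(T) = -0.25753728
exp(-rT) = 0.99029738
N(d1) = 0.48104251; N(d2) = 0.39838202
C = S_0' * N(d1) - K * exp(-rT) * N(d2) = 22.89319287 * 0.48104251 - 23.8700 * 0.99029738 * 0.39838202 = 1.5955

Answer: Price = 1.5955


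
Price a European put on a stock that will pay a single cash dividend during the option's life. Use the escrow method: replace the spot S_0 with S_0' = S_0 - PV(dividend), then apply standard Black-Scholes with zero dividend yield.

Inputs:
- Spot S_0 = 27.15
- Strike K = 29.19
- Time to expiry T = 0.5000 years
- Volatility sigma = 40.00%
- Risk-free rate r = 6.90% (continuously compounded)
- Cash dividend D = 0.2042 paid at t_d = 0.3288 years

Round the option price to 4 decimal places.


PV(D) = D * exp(-r * t_d) = 0.2042 * 0.97756822 = 0.19961943
S_0' = S_0 - PV(D) = 27.1500 - 0.19961943 = 26.95038057
d1 = (ln(S_0'/K) + (r + sigma^2/2)*T) / (sigma*sqrt(T)) = -0.01884003
d2 = d1 - sigma*sqrt(T) = -0.30168275
exp(-rT) = 0.96608834
N(-d1) = 0.50751564; N(-d2) = 0.61855304
P = K * exp(-rT) * N(-d2) - S_0' * N(-d1) = 29.1900 * 0.96608834 * 0.61855304 - 26.95038057 * 0.50751564 = 3.7655

Answer: Price = 3.7655


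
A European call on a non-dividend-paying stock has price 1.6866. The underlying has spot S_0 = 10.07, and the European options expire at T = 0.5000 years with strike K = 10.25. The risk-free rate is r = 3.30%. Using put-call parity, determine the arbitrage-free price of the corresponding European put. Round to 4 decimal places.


Answer: Put price = 1.6989

Derivation:
Put-call parity: C - P = S_0 * exp(-qT) - K * exp(-rT).
S_0 * exp(-qT) = 10.0700 * 1.00000000 = 10.07000000
K * exp(-rT) = 10.2500 * 0.98363538 = 10.08226264
P = C - S*exp(-qT) + K*exp(-rT)
P = 1.6866 - 10.07000000 + 10.08226264 = 1.6989


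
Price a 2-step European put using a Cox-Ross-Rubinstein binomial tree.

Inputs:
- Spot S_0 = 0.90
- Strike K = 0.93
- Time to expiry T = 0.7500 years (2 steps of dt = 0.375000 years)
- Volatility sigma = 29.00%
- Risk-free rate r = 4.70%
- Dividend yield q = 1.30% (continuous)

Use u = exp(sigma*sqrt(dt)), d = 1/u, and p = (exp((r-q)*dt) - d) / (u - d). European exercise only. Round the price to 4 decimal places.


Answer: Price = V(0,0) = 0.0891

Derivation:
dt = T/N = 0.375000
u = exp(sigma*sqrt(dt)) = 1.194333; d = 1/u = 0.837287
p = (exp((r-q)*dt) - d) / (u - d) = 0.491658
Discount per step: exp(-r*dt) = 0.982529
Stock lattice S(k, i) with i counting down-moves:
  k=0: S(0,0) = 0.9000
  k=1: S(1,0) = 1.0749; S(1,1) = 0.7536
  k=2: S(2,0) = 1.2838; S(2,1) = 0.9000; S(2,2) = 0.6309
Terminal payoffs V(N, i) = max(K - S_T, 0):
  V(2,0) = 0.000000; V(2,1) = 0.030000; V(2,2) = 0.299055
Backward induction: V(k, i) = exp(-r*dt) * [p * V(k+1, i) + (1-p) * V(k+1, i+1)].
  V(1,0) = exp(-r*dt) * [p*0.000000 + (1-p)*0.030000] = 0.014984
  V(1,1) = exp(-r*dt) * [p*0.030000 + (1-p)*0.299055] = 0.163858
  V(0,0) = exp(-r*dt) * [p*0.014984 + (1-p)*0.163858] = 0.089079


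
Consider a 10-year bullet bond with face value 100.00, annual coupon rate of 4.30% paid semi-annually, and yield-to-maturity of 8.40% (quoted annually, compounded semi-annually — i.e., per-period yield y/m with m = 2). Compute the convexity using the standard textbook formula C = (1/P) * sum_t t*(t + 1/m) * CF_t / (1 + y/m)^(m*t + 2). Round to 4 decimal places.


Answer: Convexity = 69.8537

Derivation:
Coupon per period c = face * coupon_rate / m = 2.150000
Periods per year m = 2; per-period yield y/m = 0.042000
Number of cashflows N = 20
Cashflows (t years, CF_t, discount factor 1/(1+y/m)^(m*t), PV):
  t = 0.5000: CF_t = 2.150000, DF = 0.959693, PV = 2.063340
  t = 1.0000: CF_t = 2.150000, DF = 0.921010, PV = 1.980172
  t = 1.5000: CF_t = 2.150000, DF = 0.883887, PV = 1.900357
  t = 2.0000: CF_t = 2.150000, DF = 0.848260, PV = 1.823760
  t = 2.5000: CF_t = 2.150000, DF = 0.814069, PV = 1.750249
  t = 3.0000: CF_t = 2.150000, DF = 0.781257, PV = 1.679702
  t = 3.5000: CF_t = 2.150000, DF = 0.749766, PV = 1.611998
  t = 4.0000: CF_t = 2.150000, DF = 0.719545, PV = 1.547023
  t = 4.5000: CF_t = 2.150000, DF = 0.690543, PV = 1.484667
  t = 5.0000: CF_t = 2.150000, DF = 0.662709, PV = 1.424824
  t = 5.5000: CF_t = 2.150000, DF = 0.635997, PV = 1.367394
  t = 6.0000: CF_t = 2.150000, DF = 0.610362, PV = 1.312278
  t = 6.5000: CF_t = 2.150000, DF = 0.585760, PV = 1.259384
  t = 7.0000: CF_t = 2.150000, DF = 0.562150, PV = 1.208622
  t = 7.5000: CF_t = 2.150000, DF = 0.539491, PV = 1.159906
  t = 8.0000: CF_t = 2.150000, DF = 0.517746, PV = 1.113153
  t = 8.5000: CF_t = 2.150000, DF = 0.496877, PV = 1.068285
  t = 9.0000: CF_t = 2.150000, DF = 0.476849, PV = 1.025226
  t = 9.5000: CF_t = 2.150000, DF = 0.457629, PV = 0.983902
  t = 10.0000: CF_t = 102.150000, DF = 0.439183, PV = 44.862554
Price P = sum_t PV_t = 72.626794
Convexity numerator sum_t t*(t + 1/m) * CF_t / (1+y/m)^(m*t + 2):
  t = 0.5000: term = 0.950179
  t = 1.0000: term = 2.735639
  t = 1.5000: term = 5.250747
  t = 2.0000: term = 8.398508
  t = 2.5000: term = 12.089983
  t = 3.0000: term = 16.243739
  t = 3.5000: term = 20.785335
  t = 4.0000: term = 25.646835
  t = 4.5000: term = 30.766357
  t = 5.0000: term = 36.087644
  t = 5.5000: term = 41.559666
  t = 6.0000: term = 47.136247
  t = 6.5000: term = 52.775708
  t = 7.0000: term = 58.440545
  t = 7.5000: term = 64.097116
  t = 8.0000: term = 69.715353
  t = 8.5000: term = 75.268495
  t = 9.0000: term = 80.732834
  t = 9.5000: term = 86.087474
  t = 10.0000: term = 4338.482528
Convexity = (1/P) * sum = 5073.250934 / 72.626794 = 69.853709


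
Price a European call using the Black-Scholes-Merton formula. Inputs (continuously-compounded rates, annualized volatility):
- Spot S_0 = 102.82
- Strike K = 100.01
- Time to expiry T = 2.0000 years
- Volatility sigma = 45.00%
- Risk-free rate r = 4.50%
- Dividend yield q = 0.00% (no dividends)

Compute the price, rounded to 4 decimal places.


d1 = (ln(S/K) + (r - q + 0.5*sigma^2) * T) / (sigma * sqrt(T)) = 0.50316101
d2 = d1 - sigma * sqrt(T) = -0.13323509
exp(-rT) = 0.91393119; exp(-qT) = 1.00000000
C = S_0 * exp(-qT) * N(d1) - K * exp(-rT) * N(d2)
N(d1) = 0.69257446; N(d2) = 0.44700373
C = 102.8200 * 1.00000000 * 0.69257446 - 100.0100 * 0.91393119 * 0.44700373 = 30.3534

Answer: Price = 30.3534


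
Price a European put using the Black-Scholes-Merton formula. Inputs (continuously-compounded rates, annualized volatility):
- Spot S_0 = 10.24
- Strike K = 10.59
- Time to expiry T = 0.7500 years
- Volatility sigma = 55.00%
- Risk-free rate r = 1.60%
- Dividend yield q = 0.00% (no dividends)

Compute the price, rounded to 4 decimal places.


Answer: Price = 2.0624

Derivation:
d1 = (ln(S/K) + (r - q + 0.5*sigma^2) * T) / (sigma * sqrt(T)) = 0.19279082
d2 = d1 - sigma * sqrt(T) = -0.28352315
exp(-rT) = 0.98807171; exp(-qT) = 1.00000000
P = K * exp(-rT) * N(-d2) - S_0 * exp(-qT) * N(-d1)
N(-d1) = 0.42356140; N(-d2) = 0.61161208
P = 10.5900 * 0.98807171 * 0.61161208 - 10.2400 * 1.00000000 * 0.42356140 = 2.0624


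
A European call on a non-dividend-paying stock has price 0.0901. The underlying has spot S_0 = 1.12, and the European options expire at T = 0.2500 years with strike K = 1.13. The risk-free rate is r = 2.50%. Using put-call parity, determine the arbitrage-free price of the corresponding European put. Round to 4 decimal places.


Put-call parity: C - P = S_0 * exp(-qT) - K * exp(-rT).
S_0 * exp(-qT) = 1.1200 * 1.00000000 = 1.12000000
K * exp(-rT) = 1.1300 * 0.99376949 = 1.12295952
P = C - S*exp(-qT) + K*exp(-rT)
P = 0.0901 - 1.12000000 + 1.12295952 = 0.0931

Answer: Put price = 0.0931


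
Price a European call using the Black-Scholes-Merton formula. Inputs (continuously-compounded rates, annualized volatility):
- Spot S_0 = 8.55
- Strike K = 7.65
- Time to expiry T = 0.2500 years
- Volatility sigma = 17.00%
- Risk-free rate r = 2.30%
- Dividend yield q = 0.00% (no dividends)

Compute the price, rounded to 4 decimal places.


d1 = (ln(S/K) + (r - q + 0.5*sigma^2) * T) / (sigma * sqrt(T)) = 1.41868394
d2 = d1 - sigma * sqrt(T) = 1.33368394
exp(-rT) = 0.99426650; exp(-qT) = 1.00000000
C = S_0 * exp(-qT) * N(d1) - K * exp(-rT) * N(d2)
N(d1) = 0.92200441; N(d2) = 0.90884627
C = 8.5500 * 1.00000000 * 0.92200441 - 7.6500 * 0.99426650 * 0.90884627 = 0.9703

Answer: Price = 0.9703


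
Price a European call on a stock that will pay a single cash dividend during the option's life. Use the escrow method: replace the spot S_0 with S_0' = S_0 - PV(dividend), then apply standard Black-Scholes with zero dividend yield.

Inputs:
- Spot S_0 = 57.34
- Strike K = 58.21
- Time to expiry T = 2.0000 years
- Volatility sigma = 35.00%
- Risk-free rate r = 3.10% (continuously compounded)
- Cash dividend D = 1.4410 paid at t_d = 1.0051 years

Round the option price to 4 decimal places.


Answer: Price = 11.4417

Derivation:
PV(D) = D * exp(-r * t_d) = 1.4410 * 0.96932231 = 1.39679345
S_0' = S_0 - PV(D) = 57.3400 - 1.39679345 = 55.94320655
d1 = (ln(S_0'/K) + (r + sigma^2/2)*T) / (sigma*sqrt(T)) = 0.29249946
d2 = d1 - sigma*sqrt(T) = -0.20247529
exp(-rT) = 0.93988289
N(d1) = 0.61504761; N(d2) = 0.41977259
C = S_0' * N(d1) - K * exp(-rT) * N(d2) = 55.94320655 * 0.61504761 - 58.2100 * 0.93988289 * 0.41977259 = 11.4417


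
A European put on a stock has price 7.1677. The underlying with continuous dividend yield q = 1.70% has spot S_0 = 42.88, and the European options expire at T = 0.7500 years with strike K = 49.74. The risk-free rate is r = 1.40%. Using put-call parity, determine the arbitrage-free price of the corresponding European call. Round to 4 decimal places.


Answer: Call price = 0.2840

Derivation:
Put-call parity: C - P = S_0 * exp(-qT) - K * exp(-rT).
S_0 * exp(-qT) = 42.8800 * 0.98733094 = 42.33675057
K * exp(-rT) = 49.7400 * 0.98955493 = 49.22046235
C = P + S*exp(-qT) - K*exp(-rT)
C = 7.1677 + 42.33675057 - 49.22046235 = 0.2840


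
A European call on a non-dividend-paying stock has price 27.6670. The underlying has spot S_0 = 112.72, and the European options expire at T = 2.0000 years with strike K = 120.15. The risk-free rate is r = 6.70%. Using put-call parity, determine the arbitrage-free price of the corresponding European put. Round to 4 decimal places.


Answer: Put price = 20.0290

Derivation:
Put-call parity: C - P = S_0 * exp(-qT) - K * exp(-rT).
S_0 * exp(-qT) = 112.7200 * 1.00000000 = 112.72000000
K * exp(-rT) = 120.1500 * 0.87459006 = 105.08199626
P = C - S*exp(-qT) + K*exp(-rT)
P = 27.6670 - 112.72000000 + 105.08199626 = 20.0290


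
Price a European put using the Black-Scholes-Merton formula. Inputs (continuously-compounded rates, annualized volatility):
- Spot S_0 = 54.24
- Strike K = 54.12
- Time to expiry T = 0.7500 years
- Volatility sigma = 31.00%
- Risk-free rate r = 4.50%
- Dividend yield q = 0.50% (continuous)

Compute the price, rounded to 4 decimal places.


d1 = (ln(S/K) + (r - q + 0.5*sigma^2) * T) / (sigma * sqrt(T)) = 0.25422908
d2 = d1 - sigma * sqrt(T) = -0.01423880
exp(-rT) = 0.96681318; exp(-qT) = 0.99625702
P = K * exp(-rT) * N(-d2) - S_0 * exp(-qT) * N(-d1)
N(-d1) = 0.39965929; N(-d2) = 0.50568027
P = 54.1200 * 0.96681318 * 0.50568027 - 54.2400 * 0.99625702 * 0.39965929 = 4.8628

Answer: Price = 4.8628


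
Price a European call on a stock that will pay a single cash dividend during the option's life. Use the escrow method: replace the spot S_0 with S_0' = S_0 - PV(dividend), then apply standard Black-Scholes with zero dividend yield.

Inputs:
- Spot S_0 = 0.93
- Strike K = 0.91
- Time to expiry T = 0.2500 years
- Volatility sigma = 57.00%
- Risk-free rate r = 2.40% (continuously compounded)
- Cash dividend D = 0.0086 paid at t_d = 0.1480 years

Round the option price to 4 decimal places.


PV(D) = D * exp(-r * t_d) = 0.0086 * 0.99645430 = 0.00856951
S_0' = S_0 - PV(D) = 0.9300 - 0.00856951 = 0.92143049
d1 = (ln(S_0'/K) + (r + sigma^2/2)*T) / (sigma*sqrt(T)) = 0.20735174
d2 = d1 - sigma*sqrt(T) = -0.07764826
exp(-rT) = 0.99401796
N(d1) = 0.58213242; N(d2) = 0.46905393
C = S_0' * N(d1) - K * exp(-rT) * N(d2) = 0.92143049 * 0.58213242 - 0.9100 * 0.99401796 * 0.46905393 = 0.1121

Answer: Price = 0.1121


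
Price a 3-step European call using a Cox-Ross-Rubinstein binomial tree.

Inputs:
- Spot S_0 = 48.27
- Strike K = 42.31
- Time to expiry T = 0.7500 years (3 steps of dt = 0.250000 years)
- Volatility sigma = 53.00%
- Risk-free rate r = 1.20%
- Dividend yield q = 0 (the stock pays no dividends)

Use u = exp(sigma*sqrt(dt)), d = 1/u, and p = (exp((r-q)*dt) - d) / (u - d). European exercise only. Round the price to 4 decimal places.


Answer: Price = V(0,0) = 12.0797

Derivation:
dt = T/N = 0.250000
u = exp(sigma*sqrt(dt)) = 1.303431; d = 1/u = 0.767206
p = (exp((r-q)*dt) - d) / (u - d) = 0.439738
Discount per step: exp(-r*dt) = 0.997004
Stock lattice S(k, i) with i counting down-moves:
  k=0: S(0,0) = 48.2700
  k=1: S(1,0) = 62.9166; S(1,1) = 37.0330
  k=2: S(2,0) = 82.0075; S(2,1) = 48.2700; S(2,2) = 28.4120
  k=3: S(3,0) = 106.8911; S(3,1) = 62.9166; S(3,2) = 37.0330; S(3,3) = 21.7978
Terminal payoffs V(N, i) = max(S_T - K, 0):
  V(3,0) = 64.581067; V(3,1) = 20.606613; V(3,2) = 0.000000; V(3,3) = 0.000000
Backward induction: V(k, i) = exp(-r*dt) * [p * V(k+1, i) + (1-p) * V(k+1, i+1)].
  V(2,0) = exp(-r*dt) * [p*64.581067 + (1-p)*20.606613] = 39.824202
  V(2,1) = exp(-r*dt) * [p*20.606613 + (1-p)*0.000000] = 9.034368
  V(2,2) = exp(-r*dt) * [p*0.000000 + (1-p)*0.000000] = 0.000000
  V(1,0) = exp(-r*dt) * [p*39.824202 + (1-p)*9.034368] = 22.506210
  V(1,1) = exp(-r*dt) * [p*9.034368 + (1-p)*0.000000] = 3.960855
  V(0,0) = exp(-r*dt) * [p*22.506210 + (1-p)*3.960855] = 12.079660


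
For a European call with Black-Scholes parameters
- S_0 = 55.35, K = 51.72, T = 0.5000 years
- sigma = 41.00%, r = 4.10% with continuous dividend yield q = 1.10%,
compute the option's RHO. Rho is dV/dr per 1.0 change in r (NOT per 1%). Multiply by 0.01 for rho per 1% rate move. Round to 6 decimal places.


d1 = 0.4306697844; d2 = 0.1407560041
phi(d1) = 0.3636087817; exp(-qT) = 0.9945150973; exp(-rT) = 0.9797086965
N(d2) = 0.5559686497
Rho = K*T*exp(-rT)*N(d2) = 51.7200 * 0.5000 * 0.9797086965 * 0.5559686497 = 14.085614

Answer: Rho = 14.085614


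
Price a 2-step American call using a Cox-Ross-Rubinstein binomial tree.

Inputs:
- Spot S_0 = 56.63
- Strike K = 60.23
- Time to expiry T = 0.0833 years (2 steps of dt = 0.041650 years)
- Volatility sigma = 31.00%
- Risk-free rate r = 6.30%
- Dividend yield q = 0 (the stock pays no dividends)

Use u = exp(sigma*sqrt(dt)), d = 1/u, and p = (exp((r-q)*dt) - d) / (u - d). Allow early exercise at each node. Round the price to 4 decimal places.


Answer: Price = V(0,0) = 1.0243

Derivation:
dt = T/N = 0.041650
u = exp(sigma*sqrt(dt)) = 1.065310; d = 1/u = 0.938694
p = (exp((r-q)*dt) - d) / (u - d) = 0.504940
Discount per step: exp(-r*dt) = 0.997379
Stock lattice S(k, i) with i counting down-moves:
  k=0: S(0,0) = 56.6300
  k=1: S(1,0) = 60.3285; S(1,1) = 53.1582
  k=2: S(2,0) = 64.2686; S(2,1) = 56.6300; S(2,2) = 49.8993
Terminal payoffs V(N, i) = max(S_T - K, 0):
  V(2,0) = 4.038559; V(2,1) = 0.000000; V(2,2) = 0.000000
Backward induction: V(k, i) = exp(-r*dt) * [p * V(k+1, i) + (1-p) * V(k+1, i+1)]; then take max(V_cont, immediate exercise) for American.
  V(1,0) = exp(-r*dt) * [p*4.038559 + (1-p)*0.000000] = 2.033885; exercise = 0.098505; V(1,0) = max -> 2.033885
  V(1,1) = exp(-r*dt) * [p*0.000000 + (1-p)*0.000000] = 0.000000; exercise = 0.000000; V(1,1) = max -> 0.000000
  V(0,0) = exp(-r*dt) * [p*2.033885 + (1-p)*0.000000] = 1.024298; exercise = 0.000000; V(0,0) = max -> 1.024298


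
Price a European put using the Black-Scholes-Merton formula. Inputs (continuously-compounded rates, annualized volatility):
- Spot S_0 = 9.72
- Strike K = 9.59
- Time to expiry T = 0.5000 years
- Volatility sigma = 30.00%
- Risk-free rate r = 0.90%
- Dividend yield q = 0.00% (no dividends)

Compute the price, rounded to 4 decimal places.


d1 = (ln(S/K) + (r - q + 0.5*sigma^2) * T) / (sigma * sqrt(T)) = 0.19075256
d2 = d1 - sigma * sqrt(T) = -0.02137947
exp(-rT) = 0.99551011; exp(-qT) = 1.00000000
P = K * exp(-rT) * N(-d2) - S_0 * exp(-qT) * N(-d1)
N(-d1) = 0.42435973; N(-d2) = 0.50852852
P = 9.5900 * 0.99551011 * 0.50852852 - 9.7200 * 1.00000000 * 0.42435973 = 0.7301

Answer: Price = 0.7301


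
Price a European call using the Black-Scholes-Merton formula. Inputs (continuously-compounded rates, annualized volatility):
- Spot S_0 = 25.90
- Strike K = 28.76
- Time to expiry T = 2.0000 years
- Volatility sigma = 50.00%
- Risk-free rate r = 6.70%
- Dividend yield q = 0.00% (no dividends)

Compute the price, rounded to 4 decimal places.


Answer: Price = 7.4329

Derivation:
d1 = (ln(S/K) + (r - q + 0.5*sigma^2) * T) / (sigma * sqrt(T)) = 0.39492965
d2 = d1 - sigma * sqrt(T) = -0.31217713
exp(-rT) = 0.87459006; exp(-qT) = 1.00000000
C = S_0 * exp(-qT) * N(d1) - K * exp(-rT) * N(d2)
N(d1) = 0.65355260; N(d2) = 0.37745296
C = 25.9000 * 1.00000000 * 0.65355260 - 28.7600 * 0.87459006 * 0.37745296 = 7.4329


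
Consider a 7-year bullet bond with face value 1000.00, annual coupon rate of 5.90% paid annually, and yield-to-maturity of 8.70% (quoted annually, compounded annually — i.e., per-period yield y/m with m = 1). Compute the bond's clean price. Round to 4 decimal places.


Coupon per period c = face * coupon_rate / m = 59.000000
Periods per year m = 1; per-period yield y/m = 0.087000
Number of cashflows N = 7
Cashflows (t years, CF_t, discount factor 1/(1+y/m)^(m*t), PV):
  t = 1.0000: CF_t = 59.000000, DF = 0.919963, PV = 54.277829
  t = 2.0000: CF_t = 59.000000, DF = 0.846332, PV = 49.933605
  t = 3.0000: CF_t = 59.000000, DF = 0.778595, PV = 45.937079
  t = 4.0000: CF_t = 59.000000, DF = 0.716278, PV = 42.260423
  t = 5.0000: CF_t = 59.000000, DF = 0.658950, PV = 38.878034
  t = 6.0000: CF_t = 59.000000, DF = 0.606209, PV = 35.766360
  t = 7.0000: CF_t = 1059.000000, DF = 0.557690, PV = 590.594164
Price P = sum_t PV_t = 857.647494

Answer: Price = 857.6475


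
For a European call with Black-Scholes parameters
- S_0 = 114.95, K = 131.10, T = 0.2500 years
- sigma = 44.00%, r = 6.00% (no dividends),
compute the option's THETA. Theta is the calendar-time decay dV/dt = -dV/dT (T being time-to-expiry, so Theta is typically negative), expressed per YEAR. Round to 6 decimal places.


d1 = -0.4193779071; d2 = -0.6393779071
phi(d1) = 0.3653580499; exp(-qT) = 1.0000000000; exp(-rT) = 0.9851119396
Theta = -S*exp(-qT)*phi(d1)*sigma/(2*sqrt(T)) - r*K*exp(-rT)*N(d2) + q*S*exp(-qT)*N(d1)
N(d1) = 0.3374699838; N(d2) = 0.2612885589; sqrt(T) = 0.5000000000
Term 1 = -114.9500 * 1.0000000000 * 0.3653580499 * 0.4400 / (2 * 0.5000000000) = -18.4790794478
Term 2 = -0.0600 * 131.1000 * 0.9851119396 * 0.2612885589 = -2.0246964362
Term 3 = 0 (no dividend yield, q = 0)
Theta = -18.4790794478 + (-2.0246964362) + (0.0000000000) = -20.503776

Answer: Theta = -20.503776


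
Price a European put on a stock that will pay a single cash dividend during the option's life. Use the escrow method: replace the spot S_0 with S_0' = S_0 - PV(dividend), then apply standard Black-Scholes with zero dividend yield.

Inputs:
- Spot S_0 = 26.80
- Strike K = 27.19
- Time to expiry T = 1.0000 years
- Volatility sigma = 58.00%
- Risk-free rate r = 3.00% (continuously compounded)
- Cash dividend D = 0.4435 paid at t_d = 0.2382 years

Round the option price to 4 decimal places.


PV(D) = D * exp(-r * t_d) = 0.4435 * 0.99287947 = 0.44034205
S_0' = S_0 - PV(D) = 26.8000 - 0.44034205 = 26.35965795
d1 = (ln(S_0'/K) + (r + sigma^2/2)*T) / (sigma*sqrt(T)) = 0.28825082
d2 = d1 - sigma*sqrt(T) = -0.29174918
exp(-rT) = 0.97044553
N(-d1) = 0.38657738; N(-d2) = 0.61476080
P = K * exp(-rT) * N(-d2) - S_0' * N(-d1) = 27.1900 * 0.97044553 * 0.61476080 - 26.35965795 * 0.38657738 = 6.0313

Answer: Price = 6.0313


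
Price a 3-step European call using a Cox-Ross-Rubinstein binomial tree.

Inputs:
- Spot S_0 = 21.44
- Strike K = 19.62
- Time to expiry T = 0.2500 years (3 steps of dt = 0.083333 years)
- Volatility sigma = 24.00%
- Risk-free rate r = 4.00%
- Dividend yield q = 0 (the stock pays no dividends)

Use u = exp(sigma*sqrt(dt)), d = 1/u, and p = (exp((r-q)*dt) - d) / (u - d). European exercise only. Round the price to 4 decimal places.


Answer: Price = V(0,0) = 2.2770

Derivation:
dt = T/N = 0.083333
u = exp(sigma*sqrt(dt)) = 1.071738; d = 1/u = 0.933063
p = (exp((r-q)*dt) - d) / (u - d) = 0.506764
Discount per step: exp(-r*dt) = 0.996672
Stock lattice S(k, i) with i counting down-moves:
  k=0: S(0,0) = 21.4400
  k=1: S(1,0) = 22.9781; S(1,1) = 20.0049
  k=2: S(2,0) = 24.6265; S(2,1) = 21.4400; S(2,2) = 18.6658
  k=3: S(3,0) = 26.3931; S(3,1) = 22.9781; S(3,2) = 20.0049; S(3,3) = 17.4164
Terminal payoffs V(N, i) = max(S_T - K, 0):
  V(3,0) = 6.773148; V(3,1) = 3.358072; V(3,2) = 0.384881; V(3,3) = 0.000000
Backward induction: V(k, i) = exp(-r*dt) * [p * V(k+1, i) + (1-p) * V(k+1, i+1)].
  V(2,0) = exp(-r*dt) * [p*6.773148 + (1-p)*3.358072] = 5.071774
  V(2,1) = exp(-r*dt) * [p*3.358072 + (1-p)*0.384881] = 1.885291
  V(2,2) = exp(-r*dt) * [p*0.384881 + (1-p)*0.000000] = 0.194395
  V(1,0) = exp(-r*dt) * [p*5.071774 + (1-p)*1.885291] = 3.488437
  V(1,1) = exp(-r*dt) * [p*1.885291 + (1-p)*0.194395] = 1.047781
  V(0,0) = exp(-r*dt) * [p*3.488437 + (1-p)*1.047781] = 2.277014


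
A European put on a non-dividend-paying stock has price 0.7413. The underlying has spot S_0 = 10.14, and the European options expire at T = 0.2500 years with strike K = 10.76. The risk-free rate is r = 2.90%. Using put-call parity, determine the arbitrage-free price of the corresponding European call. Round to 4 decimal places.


Put-call parity: C - P = S_0 * exp(-qT) - K * exp(-rT).
S_0 * exp(-qT) = 10.1400 * 1.00000000 = 10.14000000
K * exp(-rT) = 10.7600 * 0.99277622 = 10.68227210
C = P + S*exp(-qT) - K*exp(-rT)
C = 0.7413 + 10.14000000 - 10.68227210 = 0.1990

Answer: Call price = 0.1990


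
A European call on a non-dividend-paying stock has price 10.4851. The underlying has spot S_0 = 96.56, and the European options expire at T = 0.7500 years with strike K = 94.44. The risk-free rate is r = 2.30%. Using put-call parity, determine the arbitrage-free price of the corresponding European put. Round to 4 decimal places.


Put-call parity: C - P = S_0 * exp(-qT) - K * exp(-rT).
S_0 * exp(-qT) = 96.5600 * 1.00000000 = 96.56000000
K * exp(-rT) = 94.4400 * 0.98289793 = 92.82488046
P = C - S*exp(-qT) + K*exp(-rT)
P = 10.4851 - 96.56000000 + 92.82488046 = 6.7500

Answer: Put price = 6.7500


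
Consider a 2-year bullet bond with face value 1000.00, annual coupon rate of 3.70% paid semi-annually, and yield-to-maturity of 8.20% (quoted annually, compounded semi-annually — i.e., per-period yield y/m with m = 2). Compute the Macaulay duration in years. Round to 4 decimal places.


Answer: Macaulay duration = 1.9435 years

Derivation:
Coupon per period c = face * coupon_rate / m = 18.500000
Periods per year m = 2; per-period yield y/m = 0.041000
Number of cashflows N = 4
Cashflows (t years, CF_t, discount factor 1/(1+y/m)^(m*t), PV):
  t = 0.5000: CF_t = 18.500000, DF = 0.960615, PV = 17.771374
  t = 1.0000: CF_t = 18.500000, DF = 0.922781, PV = 17.071444
  t = 1.5000: CF_t = 18.500000, DF = 0.886437, PV = 16.399082
  t = 2.0000: CF_t = 1018.500000, DF = 0.851524, PV = 867.277571
Price P = sum_t PV_t = 918.519472
Macaulay numerator sum_t t * PV_t:
  t * PV_t at t = 0.5000: 8.885687
  t * PV_t at t = 1.0000: 17.071444
  t * PV_t at t = 1.5000: 24.598623
  t * PV_t at t = 2.0000: 1734.555143
Macaulay duration D = (sum_t t * PV_t) / P = 1785.110897 / 918.519472 = 1.943465


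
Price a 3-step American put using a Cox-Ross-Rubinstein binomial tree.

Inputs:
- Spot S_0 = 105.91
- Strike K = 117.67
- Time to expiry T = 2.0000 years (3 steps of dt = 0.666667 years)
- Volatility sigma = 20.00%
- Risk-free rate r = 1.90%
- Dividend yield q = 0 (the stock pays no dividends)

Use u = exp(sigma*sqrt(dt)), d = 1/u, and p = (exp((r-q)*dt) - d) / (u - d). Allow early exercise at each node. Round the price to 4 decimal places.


dt = T/N = 0.666667
u = exp(sigma*sqrt(dt)) = 1.177389; d = 1/u = 0.849337
p = (exp((r-q)*dt) - d) / (u - d) = 0.498123
Discount per step: exp(-r*dt) = 0.987413
Stock lattice S(k, i) with i counting down-moves:
  k=0: S(0,0) = 105.9100
  k=1: S(1,0) = 124.6973; S(1,1) = 89.9533
  k=2: S(2,0) = 146.8172; S(2,1) = 105.9100; S(2,2) = 76.4006
  k=3: S(3,0) = 172.8610; S(3,1) = 124.6973; S(3,2) = 89.9533; S(3,3) = 64.8899
Terminal payoffs V(N, i) = max(K - S_T, 0):
  V(3,0) = 0.000000; V(3,1) = 0.000000; V(3,2) = 27.716726; V(3,3) = 52.780117
Backward induction: V(k, i) = exp(-r*dt) * [p * V(k+1, i) + (1-p) * V(k+1, i+1)]; then take max(V_cont, immediate exercise) for American.
  V(2,0) = exp(-r*dt) * [p*0.000000 + (1-p)*0.000000] = 0.000000; exercise = 0.000000; V(2,0) = max -> 0.000000
  V(2,1) = exp(-r*dt) * [p*0.000000 + (1-p)*27.716726] = 13.735301; exercise = 11.760000; V(2,1) = max -> 13.735301
  V(2,2) = exp(-r*dt) * [p*27.716726 + (1-p)*52.780117] = 39.788276; exercise = 41.269362; V(2,2) = max -> 41.269362
  V(1,0) = exp(-r*dt) * [p*0.000000 + (1-p)*13.735301] = 6.806666; exercise = 0.000000; V(1,0) = max -> 6.806666
  V(1,1) = exp(-r*dt) * [p*13.735301 + (1-p)*41.269362] = 27.207197; exercise = 27.716726; V(1,1) = max -> 27.716726
  V(0,0) = exp(-r*dt) * [p*6.806666 + (1-p)*27.716726] = 17.083181; exercise = 11.760000; V(0,0) = max -> 17.083181

Answer: Price = V(0,0) = 17.0832


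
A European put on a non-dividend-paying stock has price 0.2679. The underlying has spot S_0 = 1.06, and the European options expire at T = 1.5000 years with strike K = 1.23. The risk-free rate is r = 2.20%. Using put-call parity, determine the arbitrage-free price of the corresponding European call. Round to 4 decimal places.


Put-call parity: C - P = S_0 * exp(-qT) - K * exp(-rT).
S_0 * exp(-qT) = 1.0600 * 1.00000000 = 1.06000000
K * exp(-rT) = 1.2300 * 0.96753856 = 1.19007243
C = P + S*exp(-qT) - K*exp(-rT)
C = 0.2679 + 1.06000000 - 1.19007243 = 0.1378

Answer: Call price = 0.1378


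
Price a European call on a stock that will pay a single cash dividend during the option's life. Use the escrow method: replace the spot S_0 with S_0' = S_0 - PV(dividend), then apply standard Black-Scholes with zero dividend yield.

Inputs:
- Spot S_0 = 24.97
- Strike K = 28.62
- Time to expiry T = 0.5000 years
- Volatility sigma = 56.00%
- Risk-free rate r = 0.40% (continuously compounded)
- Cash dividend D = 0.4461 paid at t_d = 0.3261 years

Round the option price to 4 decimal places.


Answer: Price = 2.4470

Derivation:
PV(D) = D * exp(-r * t_d) = 0.4461 * 0.99869645 = 0.44551849
S_0' = S_0 - PV(D) = 24.9700 - 0.44551849 = 24.52448151
d1 = (ln(S_0'/K) + (r + sigma^2/2)*T) / (sigma*sqrt(T)) = -0.18696386
d2 = d1 - sigma*sqrt(T) = -0.58294365
exp(-rT) = 0.99800200
N(d1) = 0.42584449; N(d2) = 0.27996562
C = S_0' * N(d1) - K * exp(-rT) * N(d2) = 24.52448151 * 0.42584449 - 28.6200 * 0.99800200 * 0.27996562 = 2.4470


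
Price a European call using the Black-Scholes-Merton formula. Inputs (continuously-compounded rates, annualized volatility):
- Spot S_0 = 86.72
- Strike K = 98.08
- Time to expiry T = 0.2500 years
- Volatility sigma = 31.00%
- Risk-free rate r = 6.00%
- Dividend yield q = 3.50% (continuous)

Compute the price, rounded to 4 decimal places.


Answer: Price = 1.8374

Derivation:
d1 = (ln(S/K) + (r - q + 0.5*sigma^2) * T) / (sigma * sqrt(T)) = -0.67636409
d2 = d1 - sigma * sqrt(T) = -0.83136409
exp(-rT) = 0.98511194; exp(-qT) = 0.99128817
C = S_0 * exp(-qT) * N(d1) - K * exp(-rT) * N(d2)
N(d1) = 0.24940475; N(d2) = 0.20288399
C = 86.7200 * 0.99128817 * 0.24940475 - 98.0800 * 0.98511194 * 0.20288399 = 1.8374


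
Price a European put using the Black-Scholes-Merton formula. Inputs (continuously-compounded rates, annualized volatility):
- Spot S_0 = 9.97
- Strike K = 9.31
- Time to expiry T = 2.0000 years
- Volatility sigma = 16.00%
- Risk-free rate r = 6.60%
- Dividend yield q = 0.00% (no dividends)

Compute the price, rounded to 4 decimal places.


Answer: Price = 0.2094

Derivation:
d1 = (ln(S/K) + (r - q + 0.5*sigma^2) * T) / (sigma * sqrt(T)) = 0.99919267
d2 = d1 - sigma * sqrt(T) = 0.77291850
exp(-rT) = 0.87634100; exp(-qT) = 1.00000000
P = K * exp(-rT) * N(-d2) - S_0 * exp(-qT) * N(-d1)
N(-d1) = 0.15885068; N(-d2) = 0.21978531
P = 9.3100 * 0.87634100 * 0.21978531 - 9.9700 * 1.00000000 * 0.15885068 = 0.2094


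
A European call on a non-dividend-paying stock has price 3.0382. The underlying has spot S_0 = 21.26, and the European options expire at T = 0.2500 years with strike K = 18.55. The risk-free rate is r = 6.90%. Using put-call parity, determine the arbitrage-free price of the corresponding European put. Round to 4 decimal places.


Put-call parity: C - P = S_0 * exp(-qT) - K * exp(-rT).
S_0 * exp(-qT) = 21.2600 * 1.00000000 = 21.26000000
K * exp(-rT) = 18.5500 * 0.98289793 = 18.23275659
P = C - S*exp(-qT) + K*exp(-rT)
P = 3.0382 - 21.26000000 + 18.23275659 = 0.0110

Answer: Put price = 0.0110


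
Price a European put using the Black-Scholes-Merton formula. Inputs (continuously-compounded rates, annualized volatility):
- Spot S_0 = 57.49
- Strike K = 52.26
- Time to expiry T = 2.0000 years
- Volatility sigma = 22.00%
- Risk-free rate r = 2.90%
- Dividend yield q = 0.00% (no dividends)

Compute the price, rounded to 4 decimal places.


Answer: Price = 3.2925

Derivation:
d1 = (ln(S/K) + (r - q + 0.5*sigma^2) * T) / (sigma * sqrt(T)) = 0.64854471
d2 = d1 - sigma * sqrt(T) = 0.33741773
exp(-rT) = 0.94364995; exp(-qT) = 1.00000000
P = K * exp(-rT) * N(-d2) - S_0 * exp(-qT) * N(-d1)
N(-d1) = 0.25831635; N(-d2) = 0.36790101
P = 52.2600 * 0.94364995 * 0.36790101 - 57.4900 * 1.00000000 * 0.25831635 = 3.2925


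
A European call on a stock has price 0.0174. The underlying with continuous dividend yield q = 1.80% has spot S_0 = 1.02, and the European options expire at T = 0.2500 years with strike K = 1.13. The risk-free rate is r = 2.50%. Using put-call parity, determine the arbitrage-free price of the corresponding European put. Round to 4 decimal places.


Put-call parity: C - P = S_0 * exp(-qT) - K * exp(-rT).
S_0 * exp(-qT) = 1.0200 * 0.99551011 = 1.01542031
K * exp(-rT) = 1.1300 * 0.99376949 = 1.12295952
P = C - S*exp(-qT) + K*exp(-rT)
P = 0.0174 - 1.01542031 + 1.12295952 = 0.1249

Answer: Put price = 0.1249


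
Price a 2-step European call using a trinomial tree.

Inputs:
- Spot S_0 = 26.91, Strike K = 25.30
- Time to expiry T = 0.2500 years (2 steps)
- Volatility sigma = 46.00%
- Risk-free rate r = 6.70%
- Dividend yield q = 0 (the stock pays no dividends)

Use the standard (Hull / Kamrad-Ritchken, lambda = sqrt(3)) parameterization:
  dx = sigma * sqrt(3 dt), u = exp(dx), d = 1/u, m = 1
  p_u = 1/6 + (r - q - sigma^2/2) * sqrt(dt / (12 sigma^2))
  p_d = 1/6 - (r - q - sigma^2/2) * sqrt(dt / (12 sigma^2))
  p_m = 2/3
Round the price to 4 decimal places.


Answer: Price = V(0,0) = 3.4794

Derivation:
dt = T/N = 0.125000; dx = sigma*sqrt(3*dt) = 0.281691
u = exp(dx) = 1.325370; d = 1/u = 0.754507
p_u = 0.158058, p_m = 0.666667, p_d = 0.175275
Discount per step: exp(-r*dt) = 0.991660
Stock lattice S(k, j) with j the centered position index:
  k=0: S(0,+0) = 26.9100
  k=1: S(1,-1) = 20.3038; S(1,+0) = 26.9100; S(1,+1) = 35.6657
  k=2: S(2,-2) = 15.3193; S(2,-1) = 20.3038; S(2,+0) = 26.9100; S(2,+1) = 35.6657; S(2,+2) = 47.2702
Terminal payoffs V(N, j) = max(S_T - K, 0):
  V(2,-2) = 0.000000; V(2,-1) = 0.000000; V(2,+0) = 1.610000; V(2,+1) = 10.365694; V(2,+2) = 21.970225
Backward induction: V(k, j) = exp(-r*dt) * [p_u * V(k+1, j+1) + p_m * V(k+1, j) + p_d * V(k+1, j-1)]
  V(1,-1) = exp(-r*dt) * [p_u*1.610000 + p_m*0.000000 + p_d*0.000000] = 0.252351
  V(1,+0) = exp(-r*dt) * [p_u*10.365694 + p_m*1.610000 + p_d*0.000000] = 2.689098
  V(1,+1) = exp(-r*dt) * [p_u*21.970225 + p_m*10.365694 + p_d*1.610000] = 10.576277
  V(0,+0) = exp(-r*dt) * [p_u*10.576277 + p_m*2.689098 + p_d*0.252351] = 3.479366


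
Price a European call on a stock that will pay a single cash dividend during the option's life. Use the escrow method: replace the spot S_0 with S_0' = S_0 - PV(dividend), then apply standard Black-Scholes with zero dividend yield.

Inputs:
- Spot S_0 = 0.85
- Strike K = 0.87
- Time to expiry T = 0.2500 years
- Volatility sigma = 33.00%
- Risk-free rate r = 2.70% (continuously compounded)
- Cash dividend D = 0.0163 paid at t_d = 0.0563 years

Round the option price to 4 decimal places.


Answer: Price = 0.0419

Derivation:
PV(D) = D * exp(-r * t_d) = 0.0163 * 0.99848105 = 0.01627524
S_0' = S_0 - PV(D) = 0.8500 - 0.01627524 = 0.83372476
d1 = (ln(S_0'/K) + (r + sigma^2/2)*T) / (sigma*sqrt(T)) = -0.13471145
d2 = d1 - sigma*sqrt(T) = -0.29971145
exp(-rT) = 0.99327273
N(d1) = 0.44642001; N(d2) = 0.38219863
C = S_0' * N(d1) - K * exp(-rT) * N(d2) = 0.83372476 * 0.44642001 - 0.8700 * 0.99327273 * 0.38219863 = 0.0419


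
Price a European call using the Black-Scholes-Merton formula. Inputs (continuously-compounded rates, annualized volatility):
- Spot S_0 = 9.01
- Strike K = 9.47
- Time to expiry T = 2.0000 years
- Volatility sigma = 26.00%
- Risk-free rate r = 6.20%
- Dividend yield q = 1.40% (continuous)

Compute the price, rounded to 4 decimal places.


d1 = (ln(S/K) + (r - q + 0.5*sigma^2) * T) / (sigma * sqrt(T)) = 0.30951196
d2 = d1 - sigma * sqrt(T) = -0.05818356
exp(-rT) = 0.88337984; exp(-qT) = 0.97238837
C = S_0 * exp(-qT) * N(d1) - K * exp(-rT) * N(d2)
N(d1) = 0.62153394; N(d2) = 0.47680121
C = 9.0100 * 0.97238837 * 0.62153394 - 9.4700 * 0.88337984 * 0.47680121 = 1.4567

Answer: Price = 1.4567


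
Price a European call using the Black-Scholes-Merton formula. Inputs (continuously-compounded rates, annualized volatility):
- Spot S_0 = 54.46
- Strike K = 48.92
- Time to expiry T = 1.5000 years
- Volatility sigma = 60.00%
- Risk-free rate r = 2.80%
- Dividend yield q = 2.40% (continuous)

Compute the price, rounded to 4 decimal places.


Answer: Price = 17.2294

Derivation:
d1 = (ln(S/K) + (r - q + 0.5*sigma^2) * T) / (sigma * sqrt(T)) = 0.52157826
d2 = d1 - sigma * sqrt(T) = -0.21326867
exp(-rT) = 0.95886978; exp(-qT) = 0.96464029
C = S_0 * exp(-qT) * N(d1) - K * exp(-rT) * N(d2)
N(d1) = 0.69901800; N(d2) = 0.41555871
C = 54.4600 * 0.96464029 * 0.69901800 - 48.9200 * 0.95886978 * 0.41555871 = 17.2294


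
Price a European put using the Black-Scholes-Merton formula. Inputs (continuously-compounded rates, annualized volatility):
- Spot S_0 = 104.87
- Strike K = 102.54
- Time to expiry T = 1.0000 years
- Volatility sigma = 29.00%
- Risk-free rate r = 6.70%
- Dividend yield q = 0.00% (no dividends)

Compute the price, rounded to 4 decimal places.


Answer: Price = 7.6276

Derivation:
d1 = (ln(S/K) + (r - q + 0.5*sigma^2) * T) / (sigma * sqrt(T)) = 0.45351214
d2 = d1 - sigma * sqrt(T) = 0.16351214
exp(-rT) = 0.93519520; exp(-qT) = 1.00000000
P = K * exp(-rT) * N(-d2) - S_0 * exp(-qT) * N(-d1)
N(-d1) = 0.32509000; N(-d2) = 0.43505761
P = 102.5400 * 0.93519520 * 0.43505761 - 104.8700 * 1.00000000 * 0.32509000 = 7.6276


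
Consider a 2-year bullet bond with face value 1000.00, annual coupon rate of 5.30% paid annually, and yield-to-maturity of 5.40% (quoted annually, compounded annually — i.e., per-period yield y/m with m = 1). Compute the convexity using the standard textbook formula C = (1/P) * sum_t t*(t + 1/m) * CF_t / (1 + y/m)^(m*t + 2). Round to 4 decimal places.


Coupon per period c = face * coupon_rate / m = 53.000000
Periods per year m = 1; per-period yield y/m = 0.054000
Number of cashflows N = 2
Cashflows (t years, CF_t, discount factor 1/(1+y/m)^(m*t), PV):
  t = 1.0000: CF_t = 53.000000, DF = 0.948767, PV = 50.284630
  t = 2.0000: CF_t = 1053.000000, DF = 0.900158, PV = 947.866445
Price P = sum_t PV_t = 998.151075
Convexity numerator sum_t t*(t + 1/m) * CF_t / (1+y/m)^(m*t + 2):
  t = 1.0000: term = 90.528231
  t = 2.0000: term = 5119.377768
Convexity = (1/P) * sum = 5209.905998 / 998.151075 = 5.219557

Answer: Convexity = 5.2196


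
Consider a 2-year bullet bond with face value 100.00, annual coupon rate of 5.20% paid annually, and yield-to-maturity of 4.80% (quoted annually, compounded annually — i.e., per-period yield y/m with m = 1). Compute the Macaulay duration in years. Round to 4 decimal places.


Answer: Macaulay duration = 1.9507 years

Derivation:
Coupon per period c = face * coupon_rate / m = 5.200000
Periods per year m = 1; per-period yield y/m = 0.048000
Number of cashflows N = 2
Cashflows (t years, CF_t, discount factor 1/(1+y/m)^(m*t), PV):
  t = 1.0000: CF_t = 5.200000, DF = 0.954198, PV = 4.961832
  t = 2.0000: CF_t = 105.200000, DF = 0.910495, PV = 95.784045
Price P = sum_t PV_t = 100.745877
Macaulay numerator sum_t t * PV_t:
  t * PV_t at t = 1.0000: 4.961832
  t * PV_t at t = 2.0000: 191.568090
Macaulay duration D = (sum_t t * PV_t) / P = 196.529922 / 100.745877 = 1.950749


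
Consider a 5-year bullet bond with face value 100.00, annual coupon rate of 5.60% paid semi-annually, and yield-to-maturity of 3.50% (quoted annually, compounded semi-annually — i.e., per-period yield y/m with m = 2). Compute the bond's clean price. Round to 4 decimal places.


Answer: Price = 109.5563

Derivation:
Coupon per period c = face * coupon_rate / m = 2.800000
Periods per year m = 2; per-period yield y/m = 0.017500
Number of cashflows N = 10
Cashflows (t years, CF_t, discount factor 1/(1+y/m)^(m*t), PV):
  t = 0.5000: CF_t = 2.800000, DF = 0.982801, PV = 2.751843
  t = 1.0000: CF_t = 2.800000, DF = 0.965898, PV = 2.704514
  t = 1.5000: CF_t = 2.800000, DF = 0.949285, PV = 2.657999
  t = 2.0000: CF_t = 2.800000, DF = 0.932959, PV = 2.612284
  t = 2.5000: CF_t = 2.800000, DF = 0.916913, PV = 2.567355
  t = 3.0000: CF_t = 2.800000, DF = 0.901143, PV = 2.523199
  t = 3.5000: CF_t = 2.800000, DF = 0.885644, PV = 2.479803
  t = 4.0000: CF_t = 2.800000, DF = 0.870412, PV = 2.437152
  t = 4.5000: CF_t = 2.800000, DF = 0.855441, PV = 2.395236
  t = 5.0000: CF_t = 102.800000, DF = 0.840729, PV = 86.426900
Price P = sum_t PV_t = 109.556284


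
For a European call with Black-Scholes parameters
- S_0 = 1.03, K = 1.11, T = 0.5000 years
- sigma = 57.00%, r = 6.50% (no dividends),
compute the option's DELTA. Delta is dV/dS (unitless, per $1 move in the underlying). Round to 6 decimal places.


Answer: Delta = 0.538467

Derivation:
d1 = 0.0965728901; d2 = -0.3064779752
phi(d1) = 0.3970862789; exp(-qT) = 1.0000000000; exp(-rT) = 0.9680224498
N(d1) = 0.5384672068
Delta = exp(-qT) * N(d1) = 1.0000000000 * 0.5384672068 = 0.538467


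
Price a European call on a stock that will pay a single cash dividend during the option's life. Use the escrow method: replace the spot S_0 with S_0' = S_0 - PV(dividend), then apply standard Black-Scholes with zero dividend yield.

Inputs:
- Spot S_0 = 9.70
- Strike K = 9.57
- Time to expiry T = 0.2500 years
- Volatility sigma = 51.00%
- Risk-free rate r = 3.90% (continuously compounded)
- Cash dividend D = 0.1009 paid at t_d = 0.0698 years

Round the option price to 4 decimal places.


PV(D) = D * exp(-r * t_d) = 0.1009 * 0.99728150 = 0.10062570
S_0' = S_0 - PV(D) = 9.7000 - 0.10062570 = 9.59937430
d1 = (ln(S_0'/K) + (r + sigma^2/2)*T) / (sigma*sqrt(T)) = 0.17775378
d2 = d1 - sigma*sqrt(T) = -0.07724622
exp(-rT) = 0.99029738
N(d1) = 0.57054183; N(d2) = 0.46921384
C = S_0' * N(d1) - K * exp(-rT) * N(d2) = 9.59937430 * 0.57054183 - 9.5700 * 0.99029738 * 0.46921384 = 1.0300

Answer: Price = 1.0300
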